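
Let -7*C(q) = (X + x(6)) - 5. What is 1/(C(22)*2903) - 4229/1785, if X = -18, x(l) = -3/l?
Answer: -576983999/243547185 ≈ -2.3691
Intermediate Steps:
C(q) = 47/14 (C(q) = -((-18 - 3/6) - 5)/7 = -((-18 - 3*⅙) - 5)/7 = -((-18 - ½) - 5)/7 = -(-37/2 - 5)/7 = -⅐*(-47/2) = 47/14)
1/(C(22)*2903) - 4229/1785 = 1/((47/14)*2903) - 4229/1785 = (14/47)*(1/2903) - 4229*1/1785 = 14/136441 - 4229/1785 = -576983999/243547185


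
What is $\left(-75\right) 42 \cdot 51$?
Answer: $-160650$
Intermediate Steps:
$\left(-75\right) 42 \cdot 51 = \left(-3150\right) 51 = -160650$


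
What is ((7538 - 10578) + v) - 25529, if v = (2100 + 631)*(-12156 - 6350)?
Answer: -50568455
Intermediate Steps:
v = -50539886 (v = 2731*(-18506) = -50539886)
((7538 - 10578) + v) - 25529 = ((7538 - 10578) - 50539886) - 25529 = (-3040 - 50539886) - 25529 = -50542926 - 25529 = -50568455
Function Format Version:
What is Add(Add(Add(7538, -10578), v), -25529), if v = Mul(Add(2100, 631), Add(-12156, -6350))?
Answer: -50568455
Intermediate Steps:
v = -50539886 (v = Mul(2731, -18506) = -50539886)
Add(Add(Add(7538, -10578), v), -25529) = Add(Add(Add(7538, -10578), -50539886), -25529) = Add(Add(-3040, -50539886), -25529) = Add(-50542926, -25529) = -50568455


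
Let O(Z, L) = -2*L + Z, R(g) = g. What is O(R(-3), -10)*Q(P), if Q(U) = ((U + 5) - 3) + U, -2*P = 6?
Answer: -68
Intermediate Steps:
O(Z, L) = Z - 2*L
P = -3 (P = -½*6 = -3)
Q(U) = 2 + 2*U (Q(U) = ((5 + U) - 3) + U = (2 + U) + U = 2 + 2*U)
O(R(-3), -10)*Q(P) = (-3 - 2*(-10))*(2 + 2*(-3)) = (-3 + 20)*(2 - 6) = 17*(-4) = -68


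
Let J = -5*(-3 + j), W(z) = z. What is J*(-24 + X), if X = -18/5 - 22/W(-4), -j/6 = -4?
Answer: 4641/2 ≈ 2320.5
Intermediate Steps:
j = 24 (j = -6*(-4) = 24)
X = 19/10 (X = -18/5 - 22/(-4) = -18*⅕ - 22*(-¼) = -18/5 + 11/2 = 19/10 ≈ 1.9000)
J = -105 (J = -5*(-3 + 24) = -5*21 = -105)
J*(-24 + X) = -105*(-24 + 19/10) = -105*(-221/10) = 4641/2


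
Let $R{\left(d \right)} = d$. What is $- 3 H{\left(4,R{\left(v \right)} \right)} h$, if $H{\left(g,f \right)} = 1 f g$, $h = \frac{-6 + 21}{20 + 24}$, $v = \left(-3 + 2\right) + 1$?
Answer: $0$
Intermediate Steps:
$v = 0$ ($v = -1 + 1 = 0$)
$h = \frac{15}{44} \approx 0.34091$
$H{\left(g,f \right)} = f g$
$- 3 H{\left(4,R{\left(v \right)} \right)} h = - 3 \cdot 0 \cdot 4 \cdot \frac{15}{44} = \left(-3\right) 0 \cdot \frac{15}{44} = 0 \cdot \frac{15}{44} = 0$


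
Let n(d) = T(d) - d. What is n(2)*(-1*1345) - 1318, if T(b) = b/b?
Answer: 27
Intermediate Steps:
T(b) = 1
n(d) = 1 - d
n(2)*(-1*1345) - 1318 = (1 - 1*2)*(-1*1345) - 1318 = (1 - 2)*(-1345) - 1318 = -1*(-1345) - 1318 = 1345 - 1318 = 27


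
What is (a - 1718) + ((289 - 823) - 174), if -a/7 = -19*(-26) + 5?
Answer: -5919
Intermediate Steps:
a = -3493 (a = -7*(-19*(-26) + 5) = -7*(494 + 5) = -7*499 = -3493)
(a - 1718) + ((289 - 823) - 174) = (-3493 - 1718) + ((289 - 823) - 174) = -5211 + (-534 - 174) = -5211 - 708 = -5919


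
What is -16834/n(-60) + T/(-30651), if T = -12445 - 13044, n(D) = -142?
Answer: 259799186/2176221 ≈ 119.38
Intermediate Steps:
T = -25489
-16834/n(-60) + T/(-30651) = -16834/(-142) - 25489/(-30651) = -16834*(-1/142) - 25489*(-1/30651) = 8417/71 + 25489/30651 = 259799186/2176221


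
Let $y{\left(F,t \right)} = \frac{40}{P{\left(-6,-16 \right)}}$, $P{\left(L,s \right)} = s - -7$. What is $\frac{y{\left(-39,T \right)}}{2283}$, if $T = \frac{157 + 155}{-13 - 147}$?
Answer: $- \frac{40}{20547} \approx -0.0019468$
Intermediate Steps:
$P{\left(L,s \right)} = 7 + s$ ($P{\left(L,s \right)} = s + 7 = 7 + s$)
$T = - \frac{39}{20}$ ($T = \frac{312}{-160} = 312 \left(- \frac{1}{160}\right) = - \frac{39}{20} \approx -1.95$)
$y{\left(F,t \right)} = - \frac{40}{9}$ ($y{\left(F,t \right)} = \frac{40}{7 - 16} = \frac{40}{-9} = 40 \left(- \frac{1}{9}\right) = - \frac{40}{9}$)
$\frac{y{\left(-39,T \right)}}{2283} = - \frac{40}{9 \cdot 2283} = \left(- \frac{40}{9}\right) \frac{1}{2283} = - \frac{40}{20547}$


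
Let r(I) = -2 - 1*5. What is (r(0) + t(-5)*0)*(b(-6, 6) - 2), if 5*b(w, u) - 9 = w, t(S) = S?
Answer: 49/5 ≈ 9.8000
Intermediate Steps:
r(I) = -7 (r(I) = -2 - 5 = -7)
b(w, u) = 9/5 + w/5
(r(0) + t(-5)*0)*(b(-6, 6) - 2) = (-7 - 5*0)*((9/5 + (⅕)*(-6)) - 2) = (-7 + 0)*((9/5 - 6/5) - 2) = -7*(⅗ - 2) = -7*(-7/5) = 49/5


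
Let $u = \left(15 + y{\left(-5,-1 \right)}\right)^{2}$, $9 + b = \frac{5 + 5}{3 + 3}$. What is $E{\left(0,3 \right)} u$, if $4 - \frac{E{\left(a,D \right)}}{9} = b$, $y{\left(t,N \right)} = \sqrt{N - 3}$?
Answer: $22542 + 6120 i \approx 22542.0 + 6120.0 i$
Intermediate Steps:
$y{\left(t,N \right)} = \sqrt{-3 + N}$
$b = - \frac{22}{3}$ ($b = -9 + \frac{5 + 5}{3 + 3} = -9 + \frac{10}{6} = -9 + 10 \cdot \frac{1}{6} = -9 + \frac{5}{3} = - \frac{22}{3} \approx -7.3333$)
$E{\left(a,D \right)} = 102$ ($E{\left(a,D \right)} = 36 - -66 = 36 + 66 = 102$)
$u = \left(15 + 2 i\right)^{2}$ ($u = \left(15 + \sqrt{-3 - 1}\right)^{2} = \left(15 + \sqrt{-4}\right)^{2} = \left(15 + 2 i\right)^{2} \approx 221.0 + 60.0 i$)
$E{\left(0,3 \right)} u = 102 \left(221 + 60 i\right) = 22542 + 6120 i$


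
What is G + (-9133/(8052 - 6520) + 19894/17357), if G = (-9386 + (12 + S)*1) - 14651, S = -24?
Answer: -639613175149/26590924 ≈ -24054.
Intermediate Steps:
G = -24049 (G = (-9386 + (12 - 24)*1) - 14651 = (-9386 - 12*1) - 14651 = (-9386 - 12) - 14651 = -9398 - 14651 = -24049)
G + (-9133/(8052 - 6520) + 19894/17357) = -24049 + (-9133/(8052 - 6520) + 19894/17357) = -24049 + (-9133/1532 + 19894*(1/17357)) = -24049 + (-9133*1/1532 + 19894/17357) = -24049 + (-9133/1532 + 19894/17357) = -24049 - 128043873/26590924 = -639613175149/26590924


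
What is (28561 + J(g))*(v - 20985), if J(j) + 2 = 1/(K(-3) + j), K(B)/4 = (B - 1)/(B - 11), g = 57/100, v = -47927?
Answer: -2359749550192/1199 ≈ -1.9681e+9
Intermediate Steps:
g = 57/100 (g = 57*(1/100) = 57/100 ≈ 0.57000)
K(B) = 4*(-1 + B)/(-11 + B) (K(B) = 4*((B - 1)/(B - 11)) = 4*((-1 + B)/(-11 + B)) = 4*(-1 + B)/(-11 + B))
J(j) = -2 + 1/(8/7 + j) (J(j) = -2 + 1/(4*(-1 - 3)/(-11 - 3) + j) = -2 + 1/(4*(-4)/(-14) + j) = -2 + 1/(4*(-1/14)*(-4) + j) = -2 + 1/(8/7 + j))
(28561 + J(g))*(v - 20985) = (28561 + (-9 - 14*57/100)/(8 + 7*(57/100)))*(-47927 - 20985) = (28561 + (-9 - 399/50)/(8 + 399/100))*(-68912) = (28561 - 849/50/(1199/100))*(-68912) = (28561 + (100/1199)*(-849/50))*(-68912) = (28561 - 1698/1199)*(-68912) = (34242941/1199)*(-68912) = -2359749550192/1199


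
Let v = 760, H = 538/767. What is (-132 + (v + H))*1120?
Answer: 540079680/767 ≈ 7.0415e+5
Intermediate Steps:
H = 538/767 (H = 538*(1/767) = 538/767 ≈ 0.70143)
(-132 + (v + H))*1120 = (-132 + (760 + 538/767))*1120 = (-132 + 583458/767)*1120 = (482214/767)*1120 = 540079680/767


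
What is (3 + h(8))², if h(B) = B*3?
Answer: 729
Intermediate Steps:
h(B) = 3*B
(3 + h(8))² = (3 + 3*8)² = (3 + 24)² = 27² = 729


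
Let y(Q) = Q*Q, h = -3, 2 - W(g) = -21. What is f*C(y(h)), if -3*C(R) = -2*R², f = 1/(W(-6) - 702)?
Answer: -54/679 ≈ -0.079529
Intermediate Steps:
W(g) = 23 (W(g) = 2 - 1*(-21) = 2 + 21 = 23)
y(Q) = Q²
f = -1/679 (f = 1/(23 - 702) = 1/(-679) = -1/679 ≈ -0.0014728)
C(R) = 2*R²/3 (C(R) = -(-2)*R²/3 = 2*R²/3)
f*C(y(h)) = -2*((-3)²)²/2037 = -2*9²/2037 = -2*81/2037 = -1/679*54 = -54/679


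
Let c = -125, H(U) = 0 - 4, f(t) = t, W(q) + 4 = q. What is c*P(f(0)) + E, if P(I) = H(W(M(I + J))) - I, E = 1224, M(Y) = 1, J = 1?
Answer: 1724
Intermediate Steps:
W(q) = -4 + q
H(U) = -4
P(I) = -4 - I
c*P(f(0)) + E = -125*(-4 - 1*0) + 1224 = -125*(-4 + 0) + 1224 = -125*(-4) + 1224 = 500 + 1224 = 1724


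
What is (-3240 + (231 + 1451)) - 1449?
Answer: -3007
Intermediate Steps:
(-3240 + (231 + 1451)) - 1449 = (-3240 + 1682) - 1449 = -1558 - 1449 = -3007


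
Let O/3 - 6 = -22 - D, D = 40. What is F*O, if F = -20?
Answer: 3360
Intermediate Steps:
O = -168 (O = 18 + 3*(-22 - 1*40) = 18 + 3*(-22 - 40) = 18 + 3*(-62) = 18 - 186 = -168)
F*O = -20*(-168) = 3360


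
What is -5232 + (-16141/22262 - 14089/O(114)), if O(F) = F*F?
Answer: -757114855309/144658476 ≈ -5233.8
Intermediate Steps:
O(F) = F²
-5232 + (-16141/22262 - 14089/O(114)) = -5232 + (-16141/22262 - 14089/(114²)) = -5232 + (-16141*1/22262 - 14089/12996) = -5232 + (-16141/22262 - 14089*1/12996) = -5232 + (-16141/22262 - 14089/12996) = -5232 - 261708877/144658476 = -757114855309/144658476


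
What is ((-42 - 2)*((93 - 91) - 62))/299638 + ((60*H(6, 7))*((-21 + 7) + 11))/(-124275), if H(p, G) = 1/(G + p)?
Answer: 143968428/16136255395 ≈ 0.0089220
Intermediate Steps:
((-42 - 2)*((93 - 91) - 62))/299638 + ((60*H(6, 7))*((-21 + 7) + 11))/(-124275) = ((-42 - 2)*((93 - 91) - 62))/299638 + ((60/(7 + 6))*((-21 + 7) + 11))/(-124275) = -44*(2 - 62)*(1/299638) + ((60/13)*(-14 + 11))*(-1/124275) = -44*(-60)*(1/299638) + ((60*(1/13))*(-3))*(-1/124275) = 2640*(1/299638) + ((60/13)*(-3))*(-1/124275) = 1320/149819 - 180/13*(-1/124275) = 1320/149819 + 12/107705 = 143968428/16136255395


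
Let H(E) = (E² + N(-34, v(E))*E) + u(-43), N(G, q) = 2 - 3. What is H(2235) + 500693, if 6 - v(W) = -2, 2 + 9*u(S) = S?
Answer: 5493678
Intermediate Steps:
u(S) = -2/9 + S/9
v(W) = 8 (v(W) = 6 - 1*(-2) = 6 + 2 = 8)
N(G, q) = -1
H(E) = -5 + E² - E (H(E) = (E² - E) + (-2/9 + (⅑)*(-43)) = (E² - E) + (-2/9 - 43/9) = (E² - E) - 5 = -5 + E² - E)
H(2235) + 500693 = (-5 + 2235² - 1*2235) + 500693 = (-5 + 4995225 - 2235) + 500693 = 4992985 + 500693 = 5493678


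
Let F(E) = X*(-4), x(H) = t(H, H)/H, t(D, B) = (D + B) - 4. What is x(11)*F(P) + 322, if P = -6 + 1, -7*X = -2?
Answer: 24650/77 ≈ 320.13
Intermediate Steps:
t(D, B) = -4 + B + D (t(D, B) = (B + D) - 4 = -4 + B + D)
X = 2/7 (X = -⅐*(-2) = 2/7 ≈ 0.28571)
x(H) = (-4 + 2*H)/H (x(H) = (-4 + H + H)/H = (-4 + 2*H)/H)
P = -5
F(E) = -8/7 (F(E) = (2/7)*(-4) = -8/7)
x(11)*F(P) + 322 = (2 - 4/11)*(-8/7) + 322 = (18/11)*(-8/7) + 322 = -144/77 + 322 = 24650/77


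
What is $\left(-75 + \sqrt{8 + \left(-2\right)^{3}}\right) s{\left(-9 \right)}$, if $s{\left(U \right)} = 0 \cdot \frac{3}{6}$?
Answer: $0$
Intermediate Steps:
$s{\left(U \right)} = 0$ ($s{\left(U \right)} = 0 \cdot 3 \cdot \frac{1}{6} = 0 \cdot \frac{1}{2} = 0$)
$\left(-75 + \sqrt{8 + \left(-2\right)^{3}}\right) s{\left(-9 \right)} = \left(-75 + \sqrt{8 + \left(-2\right)^{3}}\right) 0 = \left(-75 + \sqrt{8 - 8}\right) 0 = \left(-75 + \sqrt{0}\right) 0 = \left(-75 + 0\right) 0 = \left(-75\right) 0 = 0$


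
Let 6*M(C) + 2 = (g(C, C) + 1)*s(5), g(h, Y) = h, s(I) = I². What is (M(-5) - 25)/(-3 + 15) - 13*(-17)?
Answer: 435/2 ≈ 217.50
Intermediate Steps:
M(C) = 23/6 + 25*C/6 (M(C) = -⅓ + ((C + 1)*5²)/6 = -⅓ + ((1 + C)*25)/6 = -⅓ + (25 + 25*C)/6 = -⅓ + (25/6 + 25*C/6) = 23/6 + 25*C/6)
(M(-5) - 25)/(-3 + 15) - 13*(-17) = ((23/6 + (25/6)*(-5)) - 25)/(-3 + 15) - 13*(-17) = ((23/6 - 125/6) - 25)/12 + 221 = (-17 - 25)*(1/12) + 221 = -42*1/12 + 221 = -7/2 + 221 = 435/2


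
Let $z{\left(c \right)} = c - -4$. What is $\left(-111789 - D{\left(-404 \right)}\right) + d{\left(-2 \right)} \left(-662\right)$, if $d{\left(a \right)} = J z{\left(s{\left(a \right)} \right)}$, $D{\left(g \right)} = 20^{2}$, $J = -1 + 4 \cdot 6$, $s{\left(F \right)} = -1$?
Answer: $-157867$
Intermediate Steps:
$z{\left(c \right)} = 4 + c$ ($z{\left(c \right)} = c + 4 = 4 + c$)
$J = 23$ ($J = -1 + 24 = 23$)
$D{\left(g \right)} = 400$
$d{\left(a \right)} = 69$ ($d{\left(a \right)} = 23 \left(4 - 1\right) = 23 \cdot 3 = 69$)
$\left(-111789 - D{\left(-404 \right)}\right) + d{\left(-2 \right)} \left(-662\right) = \left(-111789 - 400\right) + 69 \left(-662\right) = \left(-111789 - 400\right) - 45678 = -112189 - 45678 = -157867$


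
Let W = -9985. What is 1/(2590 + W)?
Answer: -1/7395 ≈ -0.00013523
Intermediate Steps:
1/(2590 + W) = 1/(2590 - 9985) = 1/(-7395) = -1/7395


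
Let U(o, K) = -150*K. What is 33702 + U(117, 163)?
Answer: 9252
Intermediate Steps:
33702 + U(117, 163) = 33702 - 150*163 = 33702 - 24450 = 9252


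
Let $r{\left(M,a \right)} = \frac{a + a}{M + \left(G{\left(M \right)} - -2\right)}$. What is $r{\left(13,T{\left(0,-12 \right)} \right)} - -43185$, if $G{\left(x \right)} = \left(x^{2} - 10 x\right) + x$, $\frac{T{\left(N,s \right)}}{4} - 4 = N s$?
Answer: $\frac{2893427}{67} \approx 43186.0$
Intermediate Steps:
$T{\left(N,s \right)} = 16 + 4 N s$
$G{\left(x \right)} = x^{2} - 9 x$
$r{\left(M,a \right)} = \frac{2 a}{2 + M + M \left(-9 + M\right)}$ ($r{\left(M,a \right)} = \frac{a + a}{M + \left(M \left(-9 + M\right) - -2\right)} = \frac{2 a}{M + \left(M \left(-9 + M\right) + 2\right)} = \frac{2 a}{M + \left(2 + M \left(-9 + M\right)\right)} = \frac{2 a}{2 + M + M \left(-9 + M\right)}$)
$r{\left(13,T{\left(0,-12 \right)} \right)} - -43185 = \frac{2 \left(16 + 4 \cdot 0 \left(-12\right)\right)}{2 + 13 + 13 \left(-9 + 13\right)} - -43185 = \frac{2 \left(16 + 0\right)}{2 + 13 + 13 \cdot 4} + 43185 = 2 \cdot 16 \frac{1}{2 + 13 + 52} + 43185 = 2 \cdot 16 \cdot \frac{1}{67} + 43185 = \frac{32}{67} + 43185 = \frac{2893427}{67}$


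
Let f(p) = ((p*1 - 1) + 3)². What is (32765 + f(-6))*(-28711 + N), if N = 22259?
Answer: -211503012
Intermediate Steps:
f(p) = (2 + p)² (f(p) = ((p - 1) + 3)² = ((-1 + p) + 3)² = (2 + p)²)
(32765 + f(-6))*(-28711 + N) = (32765 + (2 - 6)²)*(-28711 + 22259) = (32765 + (-4)²)*(-6452) = (32765 + 16)*(-6452) = 32781*(-6452) = -211503012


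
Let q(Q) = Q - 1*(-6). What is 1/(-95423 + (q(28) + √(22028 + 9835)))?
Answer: -95389/9099029458 - √31863/9099029458 ≈ -1.0503e-5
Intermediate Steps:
q(Q) = 6 + Q (q(Q) = Q + 6 = 6 + Q)
1/(-95423 + (q(28) + √(22028 + 9835))) = 1/(-95423 + ((6 + 28) + √(22028 + 9835))) = 1/(-95423 + (34 + √31863)) = 1/(-95389 + √31863)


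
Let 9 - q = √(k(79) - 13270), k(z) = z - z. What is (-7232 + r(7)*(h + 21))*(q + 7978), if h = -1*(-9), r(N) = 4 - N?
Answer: -58480814 + 7322*I*√13270 ≈ -5.8481e+7 + 8.4346e+5*I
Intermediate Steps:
k(z) = 0
h = 9
q = 9 - I*√13270 (q = 9 - √(0 - 13270) = 9 - √(-13270) = 9 - I*√13270 ≈ 9.0 - 115.2*I)
(-7232 + r(7)*(h + 21))*(q + 7978) = (-7232 + (4 - 1*7)*(9 + 21))*((9 - I*√13270) + 7978) = (-7232 + (4 - 7)*30)*(7987 - I*√13270) = (-7232 - 3*30)*(7987 - I*√13270) = (-7232 - 90)*(7987 - I*√13270) = -7322*(7987 - I*√13270) = -58480814 + 7322*I*√13270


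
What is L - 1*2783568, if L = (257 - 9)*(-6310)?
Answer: -4348448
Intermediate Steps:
L = -1564880 (L = 248*(-6310) = -1564880)
L - 1*2783568 = -1564880 - 1*2783568 = -1564880 - 2783568 = -4348448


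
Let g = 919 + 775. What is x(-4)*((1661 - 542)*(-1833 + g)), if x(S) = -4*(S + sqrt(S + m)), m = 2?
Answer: -2488656 + 622164*I*sqrt(2) ≈ -2.4887e+6 + 8.7987e+5*I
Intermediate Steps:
x(S) = -4*S - 4*sqrt(2 + S) (x(S) = -4*(S + sqrt(S + 2)) = -4*(S + sqrt(2 + S)) = -4*S - 4*sqrt(2 + S))
g = 1694
x(-4)*((1661 - 542)*(-1833 + g)) = (-4*(-4) - 4*sqrt(2 - 4))*((1661 - 542)*(-1833 + 1694)) = (16 - 4*I*sqrt(2))*(1119*(-139)) = (16 - 4*I*sqrt(2))*(-155541) = -2488656 + 622164*I*sqrt(2)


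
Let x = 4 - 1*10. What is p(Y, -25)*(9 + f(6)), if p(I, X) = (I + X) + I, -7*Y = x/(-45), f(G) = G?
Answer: -2629/7 ≈ -375.57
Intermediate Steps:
x = -6 (x = 4 - 10 = -6)
Y = -2/105 (Y = -(-6)/(7*(-45)) = -(-6)*(-1)/(7*45) = -⅐*2/15 = -2/105 ≈ -0.019048)
p(I, X) = X + 2*I
p(Y, -25)*(9 + f(6)) = (-25 + 2*(-2/105))*(9 + 6) = (-25 - 4/105)*15 = -2629/105*15 = -2629/7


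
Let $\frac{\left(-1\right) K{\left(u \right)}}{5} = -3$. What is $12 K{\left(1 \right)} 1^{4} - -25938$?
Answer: $26118$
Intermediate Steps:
$K{\left(u \right)} = 15$ ($K{\left(u \right)} = \left(-5\right) \left(-3\right) = 15$)
$12 K{\left(1 \right)} 1^{4} - -25938 = 12 \cdot 15 \cdot 1^{4} - -25938 = 180 \cdot 1 + 25938 = 180 + 25938 = 26118$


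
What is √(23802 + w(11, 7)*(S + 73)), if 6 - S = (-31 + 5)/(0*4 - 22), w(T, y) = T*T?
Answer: √33218 ≈ 182.26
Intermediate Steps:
w(T, y) = T²
S = 53/11 (S = 6 - (-31 + 5)/(0*4 - 22) = 6 - (-26)/(0 - 22) = 6 - (-26)/(-22) = 6 - (-26)*(-1)/22 = 6 - 1*13/11 = 6 - 13/11 = 53/11 ≈ 4.8182)
√(23802 + w(11, 7)*(S + 73)) = √(23802 + 11²*(53/11 + 73)) = √(23802 + 121*(856/11)) = √(23802 + 9416) = √33218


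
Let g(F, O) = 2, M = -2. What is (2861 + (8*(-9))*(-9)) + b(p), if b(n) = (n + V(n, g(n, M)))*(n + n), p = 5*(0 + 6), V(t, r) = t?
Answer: 7109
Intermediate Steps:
p = 30 (p = 5*6 = 30)
b(n) = 4*n**2 (b(n) = (n + n)*(n + n) = (2*n)*(2*n) = 4*n**2)
(2861 + (8*(-9))*(-9)) + b(p) = (2861 + (8*(-9))*(-9)) + 4*30**2 = (2861 - 72*(-9)) + 4*900 = (2861 + 648) + 3600 = 3509 + 3600 = 7109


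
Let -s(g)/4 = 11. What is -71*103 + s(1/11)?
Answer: -7357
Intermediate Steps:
s(g) = -44 (s(g) = -4*11 = -44)
-71*103 + s(1/11) = -71*103 - 44 = -7313 - 44 = -7357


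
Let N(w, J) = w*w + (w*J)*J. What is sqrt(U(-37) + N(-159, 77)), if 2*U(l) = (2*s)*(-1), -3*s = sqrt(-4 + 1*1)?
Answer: sqrt(-8256870 + 3*I*sqrt(3))/3 ≈ 0.00030139 + 957.83*I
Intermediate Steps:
s = -I*sqrt(3)/3 (s = -sqrt(-4 + 1*1)/3 = -sqrt(-4 + 1)/3 = -I*sqrt(3)/3 ≈ -0.57735*I)
N(w, J) = w**2 + w*J**2 (N(w, J) = w**2 + (J*w)*J = w**2 + w*J**2)
U(l) = I*sqrt(3)/3 (U(l) = ((2*(-I*sqrt(3)/3))*(-1))/2 = (-2*I*sqrt(3)/3*(-1))/2 = (2*I*sqrt(3)/3)/2 = I*sqrt(3)/3)
sqrt(U(-37) + N(-159, 77)) = sqrt(I*sqrt(3)/3 - 159*(-159 + 77**2)) = sqrt(I*sqrt(3)/3 - 159*(-159 + 5929)) = sqrt(I*sqrt(3)/3 - 159*5770) = sqrt(I*sqrt(3)/3 - 917430) = sqrt(-917430 + I*sqrt(3)/3)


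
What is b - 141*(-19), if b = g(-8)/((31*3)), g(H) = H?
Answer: 249139/93 ≈ 2678.9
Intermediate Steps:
b = -8/93 (b = -8/(31*3) = -8/93 ≈ -0.086022)
b - 141*(-19) = -8/93 - 141*(-19) = -8/93 + 2679 = 249139/93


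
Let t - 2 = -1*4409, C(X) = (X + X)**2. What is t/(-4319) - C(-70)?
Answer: -84647993/4319 ≈ -19599.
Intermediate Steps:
C(X) = 4*X**2 (C(X) = (2*X)**2 = 4*X**2)
t = -4407 (t = 2 - 1*4409 = 2 - 4409 = -4407)
t/(-4319) - C(-70) = -4407/(-4319) - 4*(-70)**2 = -4407*(-1/4319) - 4*4900 = 4407/4319 - 1*19600 = 4407/4319 - 19600 = -84647993/4319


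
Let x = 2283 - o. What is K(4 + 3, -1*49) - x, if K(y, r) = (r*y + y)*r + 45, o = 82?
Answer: 14308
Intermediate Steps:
K(y, r) = 45 + r*(y + r*y) (K(y, r) = (y + r*y)*r + 45 = r*(y + r*y) + 45 = 45 + r*(y + r*y))
x = 2201 (x = 2283 - 1*82 = 2283 - 82 = 2201)
K(4 + 3, -1*49) - x = (45 + (-1*49)*(4 + 3) + (4 + 3)*(-1*49)²) - 1*2201 = (45 - 49*7 + 7*(-49)²) - 2201 = (45 - 343 + 7*2401) - 2201 = (45 - 343 + 16807) - 2201 = 16509 - 2201 = 14308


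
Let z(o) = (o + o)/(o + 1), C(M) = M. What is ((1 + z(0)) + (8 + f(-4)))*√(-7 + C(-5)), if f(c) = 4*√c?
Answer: √3*(-16 + 18*I) ≈ -27.713 + 31.177*I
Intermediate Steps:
z(o) = 2*o/(1 + o) (z(o) = (2*o)/(1 + o) = 2*o/(1 + o))
((1 + z(0)) + (8 + f(-4)))*√(-7 + C(-5)) = ((1 + 2*0/(1 + 0)) + (8 + 4*√(-4)))*√(-7 - 5) = ((1 + 2*0/1) + (8 + 4*(2*I)))*√(-12) = ((1 + 2*0*1) + (8 + 8*I))*(2*I*√3) = ((1 + 0) + (8 + 8*I))*(2*I*√3) = (1 + (8 + 8*I))*(2*I*√3) = (9 + 8*I)*(2*I*√3) = 2*I*√3*(9 + 8*I)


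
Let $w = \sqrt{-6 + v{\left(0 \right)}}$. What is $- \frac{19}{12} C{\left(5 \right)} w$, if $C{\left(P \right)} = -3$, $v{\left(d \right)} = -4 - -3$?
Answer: $\frac{19 i \sqrt{7}}{4} \approx 12.567 i$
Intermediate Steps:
$v{\left(d \right)} = -1$ ($v{\left(d \right)} = -4 + 3 = -1$)
$w = i \sqrt{7}$ ($w = \sqrt{-6 - 1} = \sqrt{-7} = i \sqrt{7} \approx 2.6458 i$)
$- \frac{19}{12} C{\left(5 \right)} w = - \frac{19}{12} \left(-3\right) i \sqrt{7} = \left(-19\right) \frac{1}{12} \left(-3\right) i \sqrt{7} = \left(- \frac{19}{12}\right) \left(-3\right) i \sqrt{7} = \frac{19 i \sqrt{7}}{4}$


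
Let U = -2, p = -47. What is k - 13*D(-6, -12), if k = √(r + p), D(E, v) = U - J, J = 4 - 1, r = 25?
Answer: 65 + I*√22 ≈ 65.0 + 4.6904*I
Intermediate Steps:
J = 3
D(E, v) = -5 (D(E, v) = -2 - 1*3 = -2 - 3 = -5)
k = I*√22 (k = √(25 - 47) = √(-22) = I*√22 ≈ 4.6904*I)
k - 13*D(-6, -12) = I*√22 - 13*(-5) = I*√22 + 65 = 65 + I*√22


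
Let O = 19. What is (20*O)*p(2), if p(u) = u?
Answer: 760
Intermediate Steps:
(20*O)*p(2) = (20*19)*2 = 380*2 = 760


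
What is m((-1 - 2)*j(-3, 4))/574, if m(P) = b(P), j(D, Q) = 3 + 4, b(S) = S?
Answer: -3/82 ≈ -0.036585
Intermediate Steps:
j(D, Q) = 7
m(P) = P
m((-1 - 2)*j(-3, 4))/574 = ((-1 - 2)*7)/574 = -3*7*(1/574) = -21*1/574 = -3/82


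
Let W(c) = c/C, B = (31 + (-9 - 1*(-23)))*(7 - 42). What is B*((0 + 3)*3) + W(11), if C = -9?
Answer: -127586/9 ≈ -14176.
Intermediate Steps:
B = -1575 (B = (31 + (-9 + 23))*(-35) = (31 + 14)*(-35) = 45*(-35) = -1575)
W(c) = -c/9 (W(c) = c/(-9) = c*(-⅑) = -c/9)
B*((0 + 3)*3) + W(11) = -1575*(0 + 3)*3 - ⅑*11 = -4725*3 - 11/9 = -1575*9 - 11/9 = -14175 - 11/9 = -127586/9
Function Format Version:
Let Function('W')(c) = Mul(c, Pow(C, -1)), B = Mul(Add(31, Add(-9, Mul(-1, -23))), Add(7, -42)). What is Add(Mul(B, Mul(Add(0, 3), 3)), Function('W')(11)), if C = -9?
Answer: Rational(-127586, 9) ≈ -14176.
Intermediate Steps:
B = -1575 (B = Mul(Add(31, Add(-9, 23)), -35) = Mul(Add(31, 14), -35) = Mul(45, -35) = -1575)
Function('W')(c) = Mul(Rational(-1, 9), c) (Function('W')(c) = Mul(c, Pow(-9, -1)) = Mul(c, Rational(-1, 9)) = Mul(Rational(-1, 9), c))
Add(Mul(B, Mul(Add(0, 3), 3)), Function('W')(11)) = Add(Mul(-1575, Mul(Add(0, 3), 3)), Mul(Rational(-1, 9), 11)) = Add(Mul(-1575, Mul(3, 3)), Rational(-11, 9)) = Add(Mul(-1575, 9), Rational(-11, 9)) = Add(-14175, Rational(-11, 9)) = Rational(-127586, 9)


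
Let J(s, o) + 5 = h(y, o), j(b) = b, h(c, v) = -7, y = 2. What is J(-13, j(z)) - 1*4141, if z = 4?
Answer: -4153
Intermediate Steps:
J(s, o) = -12 (J(s, o) = -5 - 7 = -12)
J(-13, j(z)) - 1*4141 = -12 - 1*4141 = -12 - 4141 = -4153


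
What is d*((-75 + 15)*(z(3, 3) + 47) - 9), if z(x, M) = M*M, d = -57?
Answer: 192033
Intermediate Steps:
z(x, M) = M²
d*((-75 + 15)*(z(3, 3) + 47) - 9) = -57*((-75 + 15)*(3² + 47) - 9) = -57*(-60*(9 + 47) - 9) = -57*(-60*56 - 9) = -57*(-3360 - 9) = -57*(-3369) = 192033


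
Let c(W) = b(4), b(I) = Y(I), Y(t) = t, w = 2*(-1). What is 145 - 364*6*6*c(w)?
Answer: -52271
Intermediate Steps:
w = -2
b(I) = I
c(W) = 4
145 - 364*6*6*c(w) = 145 - 364*6*6*4 = 145 - 13104*4 = 145 - 364*144 = 145 - 52416 = -52271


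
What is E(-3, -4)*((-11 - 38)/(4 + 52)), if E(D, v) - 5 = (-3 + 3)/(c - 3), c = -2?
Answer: -35/8 ≈ -4.3750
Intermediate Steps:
E(D, v) = 5 (E(D, v) = 5 + (-3 + 3)/(-2 - 3) = 5 + 0/(-5) = 5 + 0*(-⅕) = 5 + 0 = 5)
E(-3, -4)*((-11 - 38)/(4 + 52)) = 5*((-11 - 38)/(4 + 52)) = 5*(-49/56) = 5*(-49*1/56) = 5*(-7/8) = -35/8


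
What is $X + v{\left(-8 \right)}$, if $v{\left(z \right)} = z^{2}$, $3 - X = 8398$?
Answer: $-8331$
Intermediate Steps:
$X = -8395$ ($X = 3 - 8398 = -8395$)
$X + v{\left(-8 \right)} = -8395 + \left(-8\right)^{2} = -8395 + 64 = -8331$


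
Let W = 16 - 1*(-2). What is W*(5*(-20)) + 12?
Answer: -1788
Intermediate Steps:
W = 18 (W = 16 + 2 = 18)
W*(5*(-20)) + 12 = 18*(5*(-20)) + 12 = 18*(-100) + 12 = -1800 + 12 = -1788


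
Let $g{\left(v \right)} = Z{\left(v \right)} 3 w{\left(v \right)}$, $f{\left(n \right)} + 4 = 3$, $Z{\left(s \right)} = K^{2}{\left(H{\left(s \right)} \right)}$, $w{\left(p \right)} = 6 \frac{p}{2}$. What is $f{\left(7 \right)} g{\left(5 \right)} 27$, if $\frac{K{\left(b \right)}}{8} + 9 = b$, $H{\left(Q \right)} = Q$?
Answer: $-1244160$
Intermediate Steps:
$K{\left(b \right)} = -72 + 8 b$
$w{\left(p \right)} = 3 p$ ($w{\left(p \right)} = 6 p \frac{1}{2} = 6 \frac{p}{2} = 3 p$)
$Z{\left(s \right)} = \left(-72 + 8 s\right)^{2}$
$f{\left(n \right)} = -1$ ($f{\left(n \right)} = -4 + 3 = -1$)
$g{\left(v \right)} = 576 v \left(-9 + v\right)^{2}$ ($g{\left(v \right)} = 64 \left(-9 + v\right)^{2} \cdot 3 \cdot 3 v = 192 \left(-9 + v\right)^{2} \cdot 3 v = 576 v \left(-9 + v\right)^{2}$)
$f{\left(7 \right)} g{\left(5 \right)} 27 = - 576 \cdot 5 \left(-9 + 5\right)^{2} \cdot 27 = - 576 \cdot 5 \left(-4\right)^{2} \cdot 27 = - 576 \cdot 5 \cdot 16 \cdot 27 = \left(-1\right) 46080 \cdot 27 = \left(-46080\right) 27 = -1244160$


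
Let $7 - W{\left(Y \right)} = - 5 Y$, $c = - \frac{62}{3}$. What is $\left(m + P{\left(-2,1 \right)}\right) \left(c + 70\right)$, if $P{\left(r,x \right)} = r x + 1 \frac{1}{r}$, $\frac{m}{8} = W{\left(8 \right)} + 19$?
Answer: $\frac{77774}{3} \approx 25925.0$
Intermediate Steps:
$c = - \frac{62}{3}$ ($c = \left(-62\right) \frac{1}{3} = - \frac{62}{3} \approx -20.667$)
$W{\left(Y \right)} = 7 + 5 Y$ ($W{\left(Y \right)} = 7 - - 5 Y = 7 + 5 Y$)
$m = 528$ ($m = 8 \left(\left(7 + 5 \cdot 8\right) + 19\right) = 8 \left(\left(7 + 40\right) + 19\right) = 8 \left(47 + 19\right) = 8 \cdot 66 = 528$)
$P{\left(r,x \right)} = \frac{1}{r} + r x$ ($P{\left(r,x \right)} = r x + \frac{1}{r} = \frac{1}{r} + r x$)
$\left(m + P{\left(-2,1 \right)}\right) \left(c + 70\right) = \left(528 + \left(\frac{1}{-2} - 2\right)\right) \left(- \frac{62}{3} + 70\right) = \left(528 - \frac{5}{2}\right) \frac{148}{3} = \frac{1051}{2} \cdot \frac{148}{3} = \frac{77774}{3}$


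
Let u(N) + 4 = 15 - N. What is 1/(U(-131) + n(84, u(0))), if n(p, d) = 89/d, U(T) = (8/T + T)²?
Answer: 188771/3244047500 ≈ 5.8190e-5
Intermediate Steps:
u(N) = 11 - N (u(N) = -4 + (15 - N) = 11 - N)
U(T) = (T + 8/T)²
1/(U(-131) + n(84, u(0))) = 1/((8 + (-131)²)²/(-131)² + 89/(11 - 1*0)) = 1/((8 + 17161)²/17161 + 89/(11 + 0)) = 1/((1/17161)*17169² + 89/11) = 1/((1/17161)*294774561 + 89*(1/11)) = 1/(294774561/17161 + 89/11) = 1/(3244047500/188771) = 188771/3244047500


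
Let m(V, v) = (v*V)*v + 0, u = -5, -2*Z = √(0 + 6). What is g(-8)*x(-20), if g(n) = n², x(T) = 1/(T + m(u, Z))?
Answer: -128/55 ≈ -2.3273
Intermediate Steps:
Z = -√6/2 (Z = -√(0 + 6)/2 = -√6/2 ≈ -1.2247)
m(V, v) = V*v² (m(V, v) = (V*v)*v + 0 = V*v² + 0 = V*v²)
x(T) = 1/(-15/2 + T) (x(T) = 1/(T - 5*(-√6/2)²) = 1/(T - 5*3/2) = 1/(T - 15/2) = 1/(-15/2 + T))
g(-8)*x(-20) = (-8)²*(2/(-15 + 2*(-20))) = 64*(2/(-15 - 40)) = 64*(2/(-55)) = 64*(2*(-1/55)) = 64*(-2/55) = -128/55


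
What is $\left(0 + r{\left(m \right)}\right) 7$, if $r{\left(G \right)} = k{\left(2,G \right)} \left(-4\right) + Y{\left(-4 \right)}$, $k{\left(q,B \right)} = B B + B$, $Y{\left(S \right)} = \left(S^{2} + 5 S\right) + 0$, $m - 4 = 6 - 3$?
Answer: $-1596$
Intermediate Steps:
$m = 7$ ($m = 4 + \left(6 - 3\right) = 4 + 3 = 7$)
$Y{\left(S \right)} = S^{2} + 5 S$
$k{\left(q,B \right)} = B + B^{2}$ ($k{\left(q,B \right)} = B^{2} + B = B + B^{2}$)
$r{\left(G \right)} = -4 - 4 G \left(1 + G\right)$ ($r{\left(G \right)} = G \left(1 + G\right) \left(-4\right) - 4 \left(5 - 4\right) = - 4 G \left(1 + G\right) - 4 = -4 - 4 G \left(1 + G\right)$)
$\left(0 + r{\left(m \right)}\right) 7 = \left(0 - \left(4 + 28 \left(1 + 7\right)\right)\right) 7 = \left(0 - \left(4 + 28 \cdot 8\right)\right) 7 = \left(0 - 228\right) 7 = \left(-228\right) 7 = -1596$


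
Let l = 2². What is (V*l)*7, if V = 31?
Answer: 868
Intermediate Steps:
l = 4
(V*l)*7 = (31*4)*7 = 124*7 = 868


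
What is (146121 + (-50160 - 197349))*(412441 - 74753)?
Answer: -34237510944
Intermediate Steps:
(146121 + (-50160 - 197349))*(412441 - 74753) = (146121 - 247509)*337688 = -101388*337688 = -34237510944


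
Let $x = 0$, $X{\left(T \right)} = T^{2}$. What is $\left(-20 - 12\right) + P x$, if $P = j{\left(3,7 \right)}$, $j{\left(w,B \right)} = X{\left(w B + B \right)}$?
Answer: $-32$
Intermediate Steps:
$j{\left(w,B \right)} = \left(B + B w\right)^{2}$ ($j{\left(w,B \right)} = \left(w B + B\right)^{2} = \left(B w + B\right)^{2} = \left(B + B w\right)^{2}$)
$P = 784$ ($P = 7^{2} \left(1 + 3\right)^{2} = 49 \cdot 4^{2} = 49 \cdot 16 = 784$)
$\left(-20 - 12\right) + P x = \left(-20 - 12\right) + 784 \cdot 0 = -32 + 0 = -32$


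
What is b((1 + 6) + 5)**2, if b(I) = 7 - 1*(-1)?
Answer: 64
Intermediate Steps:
b(I) = 8 (b(I) = 7 + 1 = 8)
b((1 + 6) + 5)**2 = 8**2 = 64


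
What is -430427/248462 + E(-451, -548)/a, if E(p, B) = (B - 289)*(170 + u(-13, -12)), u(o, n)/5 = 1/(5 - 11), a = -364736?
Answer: -121811866537/90623036032 ≈ -1.3442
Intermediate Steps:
u(o, n) = -5/6 (u(o, n) = 5/(5 - 11) = 5/(-6) = 5*(-1/6) = -5/6)
E(p, B) = -293335/6 + 1015*B/6 (E(p, B) = (B - 289)*(170 - 5/6) = (-289 + B)*(1015/6) = -293335/6 + 1015*B/6)
-430427/248462 + E(-451, -548)/a = -430427/248462 + (-293335/6 + (1015/6)*(-548))/(-364736) = -430427*1/248462 + (-293335/6 - 278110/3)*(-1/364736) = -430427/248462 - 283185/2*(-1/364736) = -430427/248462 + 283185/729472 = -121811866537/90623036032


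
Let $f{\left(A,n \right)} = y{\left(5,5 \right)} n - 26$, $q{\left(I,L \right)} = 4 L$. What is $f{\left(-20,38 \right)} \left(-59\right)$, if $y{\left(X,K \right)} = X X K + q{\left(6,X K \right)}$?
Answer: $-502916$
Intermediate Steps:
$y{\left(X,K \right)} = K X^{2} + 4 K X$ ($y{\left(X,K \right)} = X X K + 4 X K = X^{2} K + 4 K X = K X^{2} + 4 K X$)
$f{\left(A,n \right)} = -26 + 225 n$ ($f{\left(A,n \right)} = 5 \cdot 5 \left(4 + 5\right) n - 26 = 5 \cdot 5 \cdot 9 n - 26 = 225 n - 26 = -26 + 225 n$)
$f{\left(-20,38 \right)} \left(-59\right) = \left(-26 + 225 \cdot 38\right) \left(-59\right) = \left(-26 + 8550\right) \left(-59\right) = 8524 \left(-59\right) = -502916$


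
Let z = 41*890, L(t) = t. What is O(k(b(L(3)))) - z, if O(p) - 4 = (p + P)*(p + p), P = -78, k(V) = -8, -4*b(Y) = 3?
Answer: -35110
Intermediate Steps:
b(Y) = -¾ (b(Y) = -¼*3 = -¾)
z = 36490
O(p) = 4 + 2*p*(-78 + p) (O(p) = 4 + (p - 78)*(p + p) = 4 + (-78 + p)*(2*p) = 4 + 2*p*(-78 + p))
O(k(b(L(3)))) - z = (4 - 156*(-8) + 2*(-8)²) - 1*36490 = (4 + 1248 + 2*64) - 36490 = (4 + 1248 + 128) - 36490 = 1380 - 36490 = -35110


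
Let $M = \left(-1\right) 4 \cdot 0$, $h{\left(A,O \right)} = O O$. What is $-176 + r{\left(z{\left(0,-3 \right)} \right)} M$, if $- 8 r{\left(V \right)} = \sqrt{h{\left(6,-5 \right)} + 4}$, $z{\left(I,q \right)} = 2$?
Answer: $-176$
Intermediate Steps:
$h{\left(A,O \right)} = O^{2}$
$M = 0$ ($M = \left(-4\right) 0 = 0$)
$r{\left(V \right)} = - \frac{\sqrt{29}}{8}$ ($r{\left(V \right)} = - \frac{\sqrt{\left(-5\right)^{2} + 4}}{8} = - \frac{\sqrt{25 + 4}}{8} = - \frac{\sqrt{29}}{8}$)
$-176 + r{\left(z{\left(0,-3 \right)} \right)} M = -176 + - \frac{\sqrt{29}}{8} \cdot 0 = -176 + 0 = -176$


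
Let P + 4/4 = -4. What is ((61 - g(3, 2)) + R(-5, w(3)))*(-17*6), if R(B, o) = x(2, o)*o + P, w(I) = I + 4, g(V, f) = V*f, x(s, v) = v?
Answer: -10098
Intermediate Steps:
P = -5 (P = -1 - 4 = -5)
w(I) = 4 + I
R(B, o) = -5 + o**2 (R(B, o) = o*o - 5 = o**2 - 5 = -5 + o**2)
((61 - g(3, 2)) + R(-5, w(3)))*(-17*6) = ((61 - 3*2) + (-5 + (4 + 3)**2))*(-17*6) = ((61 - 1*6) + (-5 + 7**2))*(-102) = ((61 - 6) + (-5 + 49))*(-102) = (55 + 44)*(-102) = 99*(-102) = -10098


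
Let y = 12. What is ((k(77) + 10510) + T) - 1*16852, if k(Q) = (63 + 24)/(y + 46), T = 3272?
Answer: -6137/2 ≈ -3068.5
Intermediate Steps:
k(Q) = 3/2 (k(Q) = (63 + 24)/(12 + 46) = 87/58 = 87*(1/58) = 3/2)
((k(77) + 10510) + T) - 1*16852 = ((3/2 + 10510) + 3272) - 1*16852 = (21023/2 + 3272) - 16852 = 27567/2 - 16852 = -6137/2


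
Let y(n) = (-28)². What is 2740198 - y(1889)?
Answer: 2739414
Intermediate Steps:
y(n) = 784
2740198 - y(1889) = 2740198 - 1*784 = 2740198 - 784 = 2739414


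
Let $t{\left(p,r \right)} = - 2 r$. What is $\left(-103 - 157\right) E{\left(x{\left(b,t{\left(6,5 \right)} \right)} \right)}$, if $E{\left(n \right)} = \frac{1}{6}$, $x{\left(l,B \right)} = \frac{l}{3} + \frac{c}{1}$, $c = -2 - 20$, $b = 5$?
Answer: $- \frac{130}{3} \approx -43.333$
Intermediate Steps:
$c = -22$ ($c = -2 - 20 = -22$)
$x{\left(l,B \right)} = -22 + \frac{l}{3}$ ($x{\left(l,B \right)} = \frac{l}{3} - \frac{22}{1} = l \frac{1}{3} - 22 = \frac{l}{3} - 22 = -22 + \frac{l}{3}$)
$E{\left(n \right)} = \frac{1}{6}$
$\left(-103 - 157\right) E{\left(x{\left(b,t{\left(6,5 \right)} \right)} \right)} = \left(-103 - 157\right) \frac{1}{6} = \left(-260\right) \frac{1}{6} = - \frac{130}{3}$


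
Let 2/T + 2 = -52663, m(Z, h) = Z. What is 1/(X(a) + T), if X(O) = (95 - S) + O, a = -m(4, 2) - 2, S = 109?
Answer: -52665/1053302 ≈ -0.050000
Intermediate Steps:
a = -6 (a = -1*4 - 2 = -4 - 2 = -6)
T = -2/52665 (T = 2/(-2 - 52663) = 2/(-52665) = 2*(-1/52665) = -2/52665 ≈ -3.7976e-5)
X(O) = -14 + O (X(O) = (95 - 1*109) + O = (95 - 109) + O = -14 + O)
1/(X(a) + T) = 1/((-14 - 6) - 2/52665) = 1/(-20 - 2/52665) = 1/(-1053302/52665) = -52665/1053302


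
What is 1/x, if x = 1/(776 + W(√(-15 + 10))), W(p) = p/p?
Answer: 777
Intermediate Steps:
W(p) = 1
x = 1/777 (x = 1/(776 + 1) = 1/777 ≈ 0.0012870)
1/x = 1/(1/777) = 777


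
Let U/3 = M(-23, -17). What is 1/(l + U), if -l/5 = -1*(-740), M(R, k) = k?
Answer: -1/3751 ≈ -0.00026660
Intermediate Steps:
U = -51 (U = 3*(-17) = -51)
l = -3700 (l = -(-5)*(-740) = -5*740 = -3700)
1/(l + U) = 1/(-3700 - 51) = 1/(-3751) = -1/3751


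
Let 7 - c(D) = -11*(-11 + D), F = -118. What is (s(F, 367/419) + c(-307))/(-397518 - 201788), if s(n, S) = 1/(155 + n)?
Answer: 64583/11087161 ≈ 0.0058250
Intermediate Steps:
c(D) = -114 + 11*D (c(D) = 7 - (-11)*(-11 + D) = 7 - (121 - 11*D) = 7 + (-121 + 11*D) = -114 + 11*D)
(s(F, 367/419) + c(-307))/(-397518 - 201788) = (1/(155 - 118) + (-114 + 11*(-307)))/(-397518 - 201788) = (1/37 + (-114 - 3377))/(-599306) = (1/37 - 3491)*(-1/599306) = -129166/37*(-1/599306) = 64583/11087161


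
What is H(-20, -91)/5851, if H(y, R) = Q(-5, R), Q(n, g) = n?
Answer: -5/5851 ≈ -0.00085455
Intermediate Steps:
H(y, R) = -5
H(-20, -91)/5851 = -5/5851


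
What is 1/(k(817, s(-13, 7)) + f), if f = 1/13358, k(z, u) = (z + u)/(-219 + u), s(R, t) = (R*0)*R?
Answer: -2925402/10913267 ≈ -0.26806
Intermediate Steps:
s(R, t) = 0 (s(R, t) = 0*R = 0)
k(z, u) = (u + z)/(-219 + u)
f = 1/13358 ≈ 7.4861e-5
1/(k(817, s(-13, 7)) + f) = 1/((0 + 817)/(-219 + 0) + 1/13358) = 1/(817/(-219) + 1/13358) = 1/(-1/219*817 + 1/13358) = 1/(-817/219 + 1/13358) = 1/(-10913267/2925402) = -2925402/10913267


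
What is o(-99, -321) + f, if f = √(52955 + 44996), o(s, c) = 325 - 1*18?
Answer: 307 + 7*√1999 ≈ 619.97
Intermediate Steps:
o(s, c) = 307 (o(s, c) = 325 - 18 = 307)
f = 7*√1999 (f = √97951 = 7*√1999 ≈ 312.97)
o(-99, -321) + f = 307 + 7*√1999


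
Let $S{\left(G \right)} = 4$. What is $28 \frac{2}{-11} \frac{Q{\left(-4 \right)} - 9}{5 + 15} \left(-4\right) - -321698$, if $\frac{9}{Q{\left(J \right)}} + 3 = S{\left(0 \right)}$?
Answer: $321698$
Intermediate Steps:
$Q{\left(J \right)} = 9$ ($Q{\left(J \right)} = \frac{9}{-3 + 4} = \frac{9}{1} = 9 \cdot 1 = 9$)
$28 \frac{2}{-11} \frac{Q{\left(-4 \right)} - 9}{5 + 15} \left(-4\right) - -321698 = 28 \frac{2}{-11} \frac{9 - 9}{5 + 15} \left(-4\right) - -321698 = 28 \cdot 2 \left(- \frac{1}{11}\right) \frac{0}{20} \left(-4\right) + 321698 = 28 \left(- \frac{2}{11}\right) 0 \cdot \frac{1}{20} \left(-4\right) + 321698 = \left(- \frac{56}{11}\right) 0 \left(-4\right) + 321698 = 0 \left(-4\right) + 321698 = 0 + 321698 = 321698$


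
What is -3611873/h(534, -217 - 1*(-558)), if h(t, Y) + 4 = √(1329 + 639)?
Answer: -3611873/488 - 3611873*√123/488 ≈ -89487.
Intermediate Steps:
h(t, Y) = -4 + 4*√123 (h(t, Y) = -4 + √(1329 + 639) = -4 + √1968 = -4 + 4*√123)
-3611873/h(534, -217 - 1*(-558)) = -3611873/(-4 + 4*√123)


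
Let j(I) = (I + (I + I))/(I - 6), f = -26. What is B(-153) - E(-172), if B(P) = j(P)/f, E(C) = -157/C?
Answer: -121331/118508 ≈ -1.0238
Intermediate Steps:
j(I) = 3*I/(-6 + I) (j(I) = (I + 2*I)/(-6 + I) = (3*I)/(-6 + I) = 3*I/(-6 + I))
B(P) = -3*P/(26*(-6 + P)) (B(P) = (3*P/(-6 + P))/(-26) = (3*P/(-6 + P))*(-1/26) = -3*P/(26*(-6 + P)))
B(-153) - E(-172) = -3*(-153)/(-156 + 26*(-153)) - (-157)/(-172) = -3*(-153)/(-156 - 3978) - (-157)*(-1)/172 = -3*(-153)/(-4134) - 1*157/172 = -3*(-153)*(-1/4134) - 157/172 = -153/1378 - 157/172 = -121331/118508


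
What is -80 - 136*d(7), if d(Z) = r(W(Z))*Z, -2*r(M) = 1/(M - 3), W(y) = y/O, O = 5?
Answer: -755/2 ≈ -377.50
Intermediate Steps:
W(y) = y/5
r(M) = -1/(2*(-3 + M)) (r(M) = -1/(2*(M - 3)) = -1/(2*(-3 + M)))
d(Z) = -Z/(-6 + 2*Z/5) (d(Z) = (-1/(-6 + 2*(Z/5)))*Z = (-1/(-6 + 2*Z/5))*Z = -Z/(-6 + 2*Z/5))
-80 - 136*d(7) = -80 - (-680)*7/(-30 + 2*7) = -80 - (-680)*7/(-30 + 14) = -80 - (-680)*7/(-16) = -80 - (-680)*7*(-1)/16 = -80 - 136*35/16 = -80 - 595/2 = -755/2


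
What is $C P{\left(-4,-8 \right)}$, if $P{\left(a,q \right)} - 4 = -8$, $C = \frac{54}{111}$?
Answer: $- \frac{72}{37} \approx -1.9459$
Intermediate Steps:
$C = \frac{18}{37}$ ($C = 54 \cdot \frac{1}{111} = \frac{18}{37} \approx 0.48649$)
$P{\left(a,q \right)} = -4$ ($P{\left(a,q \right)} = 4 - 8 = -4$)
$C P{\left(-4,-8 \right)} = \frac{18}{37} \left(-4\right) = - \frac{72}{37}$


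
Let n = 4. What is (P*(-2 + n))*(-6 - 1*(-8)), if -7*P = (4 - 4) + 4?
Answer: -16/7 ≈ -2.2857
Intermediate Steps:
P = -4/7 (P = -((4 - 4) + 4)/7 = -(0 + 4)/7 = -⅐*4 = -4/7 ≈ -0.57143)
(P*(-2 + n))*(-6 - 1*(-8)) = (-4*(-2 + 4)/7)*(-6 - 1*(-8)) = (-4/7*2)*(-6 + 8) = -8/7*2 = -16/7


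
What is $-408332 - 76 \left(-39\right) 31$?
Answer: $-316448$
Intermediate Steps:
$-408332 - 76 \left(-39\right) 31 = -408332 - \left(-2964\right) 31 = -408332 - -91884 = -408332 + 91884 = -316448$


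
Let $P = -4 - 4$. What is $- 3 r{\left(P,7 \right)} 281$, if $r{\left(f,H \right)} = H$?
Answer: $-5901$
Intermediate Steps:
$P = -8$ ($P = -4 - 4 = -8$)
$- 3 r{\left(P,7 \right)} 281 = \left(-3\right) 7 \cdot 281 = \left(-21\right) 281 = -5901$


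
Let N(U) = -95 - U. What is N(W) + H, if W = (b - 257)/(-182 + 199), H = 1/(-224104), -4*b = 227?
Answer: -291615347/3809768 ≈ -76.544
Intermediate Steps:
b = -227/4 (b = -¼*227 = -227/4 ≈ -56.750)
H = -1/224104 ≈ -4.4622e-6
W = -1255/68 (W = (-227/4 - 257)/(-182 + 199) = -1255/4/17 = -1255/4*1/17 = -1255/68 ≈ -18.456)
N(W) + H = (-95 - 1*(-1255/68)) - 1/224104 = (-95 + 1255/68) - 1/224104 = -5205/68 - 1/224104 = -291615347/3809768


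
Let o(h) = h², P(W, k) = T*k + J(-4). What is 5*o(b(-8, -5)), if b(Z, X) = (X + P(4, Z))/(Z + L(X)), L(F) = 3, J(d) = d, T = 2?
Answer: 125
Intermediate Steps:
P(W, k) = -4 + 2*k (P(W, k) = 2*k - 4 = -4 + 2*k)
b(Z, X) = (-4 + X + 2*Z)/(3 + Z) (b(Z, X) = (X + (-4 + 2*Z))/(Z + 3) = (-4 + X + 2*Z)/(3 + Z))
5*o(b(-8, -5)) = 5*((-4 - 5 + 2*(-8))/(3 - 8))² = 5*((-4 - 5 - 16)/(-5))² = 5*(-⅕*(-25))² = 5*5² = 5*25 = 125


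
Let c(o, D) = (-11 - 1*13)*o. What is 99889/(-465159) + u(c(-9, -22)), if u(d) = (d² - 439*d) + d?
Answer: -22305404257/465159 ≈ -47952.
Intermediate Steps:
c(o, D) = -24*o (c(o, D) = (-11 - 13)*o = -24*o)
u(d) = d² - 438*d
99889/(-465159) + u(c(-9, -22)) = 99889/(-465159) + (-24*(-9))*(-438 - 24*(-9)) = 99889*(-1/465159) + 216*(-438 + 216) = -99889/465159 + 216*(-222) = -99889/465159 - 47952 = -22305404257/465159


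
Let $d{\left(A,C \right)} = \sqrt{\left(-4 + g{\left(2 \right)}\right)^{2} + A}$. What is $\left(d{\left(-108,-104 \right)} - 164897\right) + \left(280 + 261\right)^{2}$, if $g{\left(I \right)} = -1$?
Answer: $127784 + i \sqrt{83} \approx 1.2778 \cdot 10^{5} + 9.1104 i$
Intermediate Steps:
$d{\left(A,C \right)} = \sqrt{25 + A}$ ($d{\left(A,C \right)} = \sqrt{\left(-4 - 1\right)^{2} + A} = \sqrt{\left(-5\right)^{2} + A} = \sqrt{25 + A}$)
$\left(d{\left(-108,-104 \right)} - 164897\right) + \left(280 + 261\right)^{2} = \left(\sqrt{25 - 108} - 164897\right) + \left(280 + 261\right)^{2} = \left(\sqrt{-83} - 164897\right) + 541^{2} = \left(i \sqrt{83} - 164897\right) + 292681 = \left(-164897 + i \sqrt{83}\right) + 292681 = 127784 + i \sqrt{83}$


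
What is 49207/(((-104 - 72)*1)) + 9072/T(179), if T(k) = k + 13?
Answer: -40891/176 ≈ -232.34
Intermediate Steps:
T(k) = 13 + k
49207/(((-104 - 72)*1)) + 9072/T(179) = 49207/(((-104 - 72)*1)) + 9072/(13 + 179) = 49207/((-176*1)) + 9072/192 = 49207/(-176) + 9072*(1/192) = 49207*(-1/176) + 189/4 = -49207/176 + 189/4 = -40891/176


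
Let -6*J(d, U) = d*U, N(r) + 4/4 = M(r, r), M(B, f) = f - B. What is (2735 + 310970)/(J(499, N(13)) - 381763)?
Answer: -1882230/2290079 ≈ -0.82191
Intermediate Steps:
N(r) = -1 (N(r) = -1 + (r - r) = -1 + 0 = -1)
J(d, U) = -U*d/6 (J(d, U) = -d*U/6 = -U*d/6)
(2735 + 310970)/(J(499, N(13)) - 381763) = (2735 + 310970)/(-1/6*(-1)*499 - 381763) = 313705/(499/6 - 381763) = 313705/(-2290079/6) = 313705*(-6/2290079) = -1882230/2290079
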